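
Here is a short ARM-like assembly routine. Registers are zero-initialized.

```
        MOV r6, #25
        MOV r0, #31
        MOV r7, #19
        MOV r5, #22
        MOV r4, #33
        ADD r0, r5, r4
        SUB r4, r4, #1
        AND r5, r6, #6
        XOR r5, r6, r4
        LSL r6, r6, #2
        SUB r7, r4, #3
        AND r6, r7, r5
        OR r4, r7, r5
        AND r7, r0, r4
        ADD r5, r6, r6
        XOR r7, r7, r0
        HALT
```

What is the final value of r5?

r6=25
r0=31
r7=19
r5=22
r4=33
r0=22+33=55
r4=33-1=32
r5=25&6=0
r5=25^32=57
r6=25<<2=100
r7=32-3=29
r6=29&57=25
r4=29|57=61
r7=55&61=53
r5=25+25=50
r7=53^55=2
halt.

50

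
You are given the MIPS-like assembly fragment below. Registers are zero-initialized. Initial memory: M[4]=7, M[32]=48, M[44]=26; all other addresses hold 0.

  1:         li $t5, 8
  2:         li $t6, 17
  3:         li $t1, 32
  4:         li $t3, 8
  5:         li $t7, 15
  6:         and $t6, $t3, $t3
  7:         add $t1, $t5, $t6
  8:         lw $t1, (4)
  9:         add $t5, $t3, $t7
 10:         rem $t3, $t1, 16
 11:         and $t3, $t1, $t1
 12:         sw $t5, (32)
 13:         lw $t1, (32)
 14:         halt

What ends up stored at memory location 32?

$t5=8
$t6=17
$t1=32
$t3=8
$t7=15
$t6=8&8=8
$t1=8+8=16
$t1=M[4]=7
$t5=8+15=23
$t3=7%16=7
$t3=7&7=7
sw $t5, (32) → M[32]=23
$t1=M[32]=23
halt.

23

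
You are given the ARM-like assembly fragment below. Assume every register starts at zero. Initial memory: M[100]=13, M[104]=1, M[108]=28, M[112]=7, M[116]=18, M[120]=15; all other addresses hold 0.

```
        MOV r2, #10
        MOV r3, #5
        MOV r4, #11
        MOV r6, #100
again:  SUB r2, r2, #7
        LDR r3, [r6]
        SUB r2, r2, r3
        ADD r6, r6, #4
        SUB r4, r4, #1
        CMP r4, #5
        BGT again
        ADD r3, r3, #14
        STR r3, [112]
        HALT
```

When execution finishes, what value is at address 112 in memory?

MOV r2, #10 → r2=10
MOV r3, #5 → r3=5
MOV r4, #11 → r4=11
MOV r6, #100 → r6=100
SUB r2, r2, #7 → r2=10-7=3
LDR r3, [r6] → r3=M[100]=13
SUB r2, r2, r3 → r2=3-13=-10
ADD r6, r6, #4 → r6=100+4=104
SUB r4, r4, #1 → r4=11-1=10
CMP r4, #5  (cmp 10,5)
BGT again: taken
SUB r2, r2, #7 → r2=(-10)-7=-17
LDR r3, [r6] → r3=M[104]=1
SUB r2, r2, r3 → r2=(-17)-1=-18
ADD r6, r6, #4 → r6=104+4=108
SUB r4, r4, #1 → r4=10-1=9
CMP r4, #5  (cmp 9,5)
BGT again: taken
SUB r2, r2, #7 → r2=(-18)-7=-25
LDR r3, [r6] → r3=M[108]=28
SUB r2, r2, r3 → r2=(-25)-28=-53
ADD r6, r6, #4 → r6=108+4=112
SUB r4, r4, #1 → r4=9-1=8
CMP r4, #5  (cmp 8,5)
BGT again: taken
SUB r2, r2, #7 → r2=(-53)-7=-60
LDR r3, [r6] → r3=M[112]=7
SUB r2, r2, r3 → r2=(-60)-7=-67
ADD r6, r6, #4 → r6=112+4=116
SUB r4, r4, #1 → r4=8-1=7
CMP r4, #5  (cmp 7,5)
BGT again: taken
SUB r2, r2, #7 → r2=(-67)-7=-74
LDR r3, [r6] → r3=M[116]=18
SUB r2, r2, r3 → r2=(-74)-18=-92
ADD r6, r6, #4 → r6=116+4=120
SUB r4, r4, #1 → r4=7-1=6
CMP r4, #5  (cmp 6,5)
BGT again: taken
SUB r2, r2, #7 → r2=(-92)-7=-99
LDR r3, [r6] → r3=M[120]=15
SUB r2, r2, r3 → r2=(-99)-15=-114
ADD r6, r6, #4 → r6=120+4=124
SUB r4, r4, #1 → r4=6-1=5
CMP r4, #5  (cmp 5,5)
BGT again: not taken
ADD r3, r3, #14 → r3=15+14=29
STR r3, [112] → M[112]=29
halt.

29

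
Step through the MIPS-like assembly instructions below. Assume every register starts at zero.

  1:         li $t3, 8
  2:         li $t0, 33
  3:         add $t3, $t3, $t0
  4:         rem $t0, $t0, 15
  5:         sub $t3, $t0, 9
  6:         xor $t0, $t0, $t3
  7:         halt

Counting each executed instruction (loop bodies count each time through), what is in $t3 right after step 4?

41

$t3=8
$t0=33
$t3=8+33=41
$t0=33%15=3
After step 4: $t3 = 41.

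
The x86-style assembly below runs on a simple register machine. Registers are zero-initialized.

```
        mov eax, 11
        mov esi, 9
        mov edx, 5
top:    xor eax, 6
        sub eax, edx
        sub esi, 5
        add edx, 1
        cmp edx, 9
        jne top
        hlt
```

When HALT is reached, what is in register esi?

-11

after mov eax, 11: eax=11
after mov esi, 9: esi=9
after mov edx, 5: edx=5
after xor eax, 6: eax=11^6=13
after sub eax, edx: eax=13-5=8
after sub esi, 5: esi=9-5=4
after add edx, 1: edx=5+1=6
cmp edx, 9  (cmp 6,9)
jne top: taken
after xor eax, 6: eax=8^6=14
after sub eax, edx: eax=14-6=8
after sub esi, 5: esi=4-5=-1
after add edx, 1: edx=6+1=7
cmp edx, 9  (cmp 7,9)
jne top: taken
after xor eax, 6: eax=8^6=14
after sub eax, edx: eax=14-7=7
after sub esi, 5: esi=(-1)-5=-6
after add edx, 1: edx=7+1=8
cmp edx, 9  (cmp 8,9)
jne top: taken
after xor eax, 6: eax=7^6=1
after sub eax, edx: eax=1-8=-7
after sub esi, 5: esi=(-6)-5=-11
after add edx, 1: edx=8+1=9
cmp edx, 9  (cmp 9,9)
jne top: not taken
halt.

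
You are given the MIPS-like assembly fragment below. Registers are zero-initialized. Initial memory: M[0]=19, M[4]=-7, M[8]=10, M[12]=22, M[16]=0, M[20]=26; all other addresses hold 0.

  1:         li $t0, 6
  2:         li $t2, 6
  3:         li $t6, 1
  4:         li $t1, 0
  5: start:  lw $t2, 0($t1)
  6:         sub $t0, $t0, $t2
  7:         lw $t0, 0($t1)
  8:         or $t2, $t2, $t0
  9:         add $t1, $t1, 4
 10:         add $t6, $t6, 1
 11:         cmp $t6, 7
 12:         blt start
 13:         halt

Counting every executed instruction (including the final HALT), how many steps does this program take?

after li $t0, 6: $t0=6
after li $t2, 6: $t2=6
after li $t6, 1: $t6=1
after li $t1, 0: $t1=0
after lw $t2, 0($t1): $t2=M[0]=19
after sub $t0, $t0, $t2: $t0=6-19=-13
after lw $t0, 0($t1): $t0=M[0]=19
after or $t2, $t2, $t0: $t2=19|19=19
after add $t1, $t1, 4: $t1=0+4=4
after add $t6, $t6, 1: $t6=1+1=2
cmp $t6, 7  (cmp 2,7)
blt start: taken
after lw $t2, 0($t1): $t2=M[4]=-7
after sub $t0, $t0, $t2: $t0=19-(-7)=26
after lw $t0, 0($t1): $t0=M[4]=-7
after or $t2, $t2, $t0: $t2=(-7)|(-7)=-7
after add $t1, $t1, 4: $t1=4+4=8
after add $t6, $t6, 1: $t6=2+1=3
cmp $t6, 7  (cmp 3,7)
blt start: taken
after lw $t2, 0($t1): $t2=M[8]=10
after sub $t0, $t0, $t2: $t0=(-7)-10=-17
after lw $t0, 0($t1): $t0=M[8]=10
after or $t2, $t2, $t0: $t2=10|10=10
after add $t1, $t1, 4: $t1=8+4=12
after add $t6, $t6, 1: $t6=3+1=4
cmp $t6, 7  (cmp 4,7)
blt start: taken
after lw $t2, 0($t1): $t2=M[12]=22
after sub $t0, $t0, $t2: $t0=10-22=-12
after lw $t0, 0($t1): $t0=M[12]=22
after or $t2, $t2, $t0: $t2=22|22=22
after add $t1, $t1, 4: $t1=12+4=16
after add $t6, $t6, 1: $t6=4+1=5
cmp $t6, 7  (cmp 5,7)
blt start: taken
after lw $t2, 0($t1): $t2=M[16]=0
after sub $t0, $t0, $t2: $t0=22-0=22
after lw $t0, 0($t1): $t0=M[16]=0
after or $t2, $t2, $t0: $t2=0|0=0
after add $t1, $t1, 4: $t1=16+4=20
after add $t6, $t6, 1: $t6=5+1=6
cmp $t6, 7  (cmp 6,7)
blt start: taken
after lw $t2, 0($t1): $t2=M[20]=26
after sub $t0, $t0, $t2: $t0=0-26=-26
after lw $t0, 0($t1): $t0=M[20]=26
after or $t2, $t2, $t0: $t2=26|26=26
after add $t1, $t1, 4: $t1=20+4=24
after add $t6, $t6, 1: $t6=6+1=7
cmp $t6, 7  (cmp 7,7)
blt start: not taken
halt.
Total executed instructions: 53.

53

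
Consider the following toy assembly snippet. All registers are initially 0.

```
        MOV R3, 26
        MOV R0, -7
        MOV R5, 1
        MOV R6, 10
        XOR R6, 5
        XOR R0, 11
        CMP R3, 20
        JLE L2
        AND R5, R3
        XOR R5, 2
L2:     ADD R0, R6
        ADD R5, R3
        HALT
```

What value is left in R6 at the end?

15

after MOV R3, 26: R3=26
after MOV R0, -7: R0=-7
after MOV R5, 1: R5=1
after MOV R6, 10: R6=10
after XOR R6, 5: R6=10^5=15
after XOR R0, 11: R0=(-7)^11=-14
CMP R3, 20  (cmp 26,20)
JLE L2: not taken
after AND R5, R3: R5=1&26=0
after XOR R5, 2: R5=0^2=2
after ADD R0, R6: R0=(-14)+15=1
after ADD R5, R3: R5=2+26=28
halt.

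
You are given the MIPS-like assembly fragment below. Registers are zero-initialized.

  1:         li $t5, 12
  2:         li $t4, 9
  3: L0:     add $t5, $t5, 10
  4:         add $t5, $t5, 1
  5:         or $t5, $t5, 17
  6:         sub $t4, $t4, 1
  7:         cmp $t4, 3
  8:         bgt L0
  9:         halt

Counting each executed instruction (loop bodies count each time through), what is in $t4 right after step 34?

li $t5, 12 → $t5=12
li $t4, 9 → $t4=9
add $t5, $t5, 10 → $t5=12+10=22
add $t5, $t5, 1 → $t5=22+1=23
or $t5, $t5, 17 → $t5=23|17=23
sub $t4, $t4, 1 → $t4=9-1=8
cmp $t4, 3  (cmp 8,3)
bgt L0: taken
add $t5, $t5, 10 → $t5=23+10=33
add $t5, $t5, 1 → $t5=33+1=34
or $t5, $t5, 17 → $t5=34|17=51
sub $t4, $t4, 1 → $t4=8-1=7
cmp $t4, 3  (cmp 7,3)
bgt L0: taken
add $t5, $t5, 10 → $t5=51+10=61
add $t5, $t5, 1 → $t5=61+1=62
or $t5, $t5, 17 → $t5=62|17=63
sub $t4, $t4, 1 → $t4=7-1=6
cmp $t4, 3  (cmp 6,3)
bgt L0: taken
add $t5, $t5, 10 → $t5=63+10=73
add $t5, $t5, 1 → $t5=73+1=74
or $t5, $t5, 17 → $t5=74|17=91
sub $t4, $t4, 1 → $t4=6-1=5
cmp $t4, 3  (cmp 5,3)
bgt L0: taken
add $t5, $t5, 10 → $t5=91+10=101
add $t5, $t5, 1 → $t5=101+1=102
or $t5, $t5, 17 → $t5=102|17=119
sub $t4, $t4, 1 → $t4=5-1=4
cmp $t4, 3  (cmp 4,3)
bgt L0: taken
add $t5, $t5, 10 → $t5=119+10=129
add $t5, $t5, 1 → $t5=129+1=130
After step 34: $t4 = 4.

4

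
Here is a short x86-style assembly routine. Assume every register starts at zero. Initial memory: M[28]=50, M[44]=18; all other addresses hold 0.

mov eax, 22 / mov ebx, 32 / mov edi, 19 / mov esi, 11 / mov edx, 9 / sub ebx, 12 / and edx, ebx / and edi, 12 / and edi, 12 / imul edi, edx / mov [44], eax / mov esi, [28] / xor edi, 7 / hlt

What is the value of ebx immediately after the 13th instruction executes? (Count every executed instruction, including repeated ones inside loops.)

eax=22
ebx=32
edi=19
esi=11
edx=9
ebx=32-12=20
edx=9&20=0
edi=19&12=0
edi=0&12=0
edi=0*0=0
mov [44], eax → M[44]=22
esi=M[28]=50
edi=0^7=7
After step 13: ebx = 20.

20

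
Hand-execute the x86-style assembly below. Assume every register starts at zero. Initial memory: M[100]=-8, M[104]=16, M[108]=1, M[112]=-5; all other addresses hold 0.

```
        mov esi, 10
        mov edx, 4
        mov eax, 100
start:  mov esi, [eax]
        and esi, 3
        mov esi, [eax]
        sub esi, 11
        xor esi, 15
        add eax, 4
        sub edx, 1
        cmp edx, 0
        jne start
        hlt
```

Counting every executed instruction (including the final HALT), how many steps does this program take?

40

mov esi, 10 → esi=10
mov edx, 4 → edx=4
mov eax, 100 → eax=100
mov esi, [eax] → esi=M[100]=-8
and esi, 3 → esi=(-8)&3=0
mov esi, [eax] → esi=M[100]=-8
sub esi, 11 → esi=(-8)-11=-19
xor esi, 15 → esi=(-19)^15=-30
add eax, 4 → eax=100+4=104
sub edx, 1 → edx=4-1=3
cmp edx, 0  (cmp 3,0)
jne start: taken
mov esi, [eax] → esi=M[104]=16
and esi, 3 → esi=16&3=0
mov esi, [eax] → esi=M[104]=16
sub esi, 11 → esi=16-11=5
xor esi, 15 → esi=5^15=10
add eax, 4 → eax=104+4=108
sub edx, 1 → edx=3-1=2
cmp edx, 0  (cmp 2,0)
jne start: taken
mov esi, [eax] → esi=M[108]=1
and esi, 3 → esi=1&3=1
mov esi, [eax] → esi=M[108]=1
sub esi, 11 → esi=1-11=-10
xor esi, 15 → esi=(-10)^15=-7
add eax, 4 → eax=108+4=112
sub edx, 1 → edx=2-1=1
cmp edx, 0  (cmp 1,0)
jne start: taken
mov esi, [eax] → esi=M[112]=-5
and esi, 3 → esi=(-5)&3=3
mov esi, [eax] → esi=M[112]=-5
sub esi, 11 → esi=(-5)-11=-16
xor esi, 15 → esi=(-16)^15=-1
add eax, 4 → eax=112+4=116
sub edx, 1 → edx=1-1=0
cmp edx, 0  (cmp 0,0)
jne start: not taken
halt.
Total executed instructions: 40.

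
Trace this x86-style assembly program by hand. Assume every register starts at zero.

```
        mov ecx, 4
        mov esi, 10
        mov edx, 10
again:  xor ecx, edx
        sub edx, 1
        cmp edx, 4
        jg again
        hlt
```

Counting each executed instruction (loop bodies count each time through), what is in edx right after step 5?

9

after mov ecx, 4: ecx=4
after mov esi, 10: esi=10
after mov edx, 10: edx=10
after xor ecx, edx: ecx=4^10=14
after sub edx, 1: edx=10-1=9
After step 5: edx = 9.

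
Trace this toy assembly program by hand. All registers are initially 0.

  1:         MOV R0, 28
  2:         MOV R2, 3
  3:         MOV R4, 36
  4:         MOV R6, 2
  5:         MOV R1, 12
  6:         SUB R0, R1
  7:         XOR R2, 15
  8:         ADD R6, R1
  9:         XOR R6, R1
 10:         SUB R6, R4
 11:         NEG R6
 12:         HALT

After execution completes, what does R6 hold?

MOV R0, 28 → R0=28
MOV R2, 3 → R2=3
MOV R4, 36 → R4=36
MOV R6, 2 → R6=2
MOV R1, 12 → R1=12
SUB R0, R1 → R0=28-12=16
XOR R2, 15 → R2=3^15=12
ADD R6, R1 → R6=2+12=14
XOR R6, R1 → R6=14^12=2
SUB R6, R4 → R6=2-36=-34
NEG R6 → R6=-(-34)=34
halt.

34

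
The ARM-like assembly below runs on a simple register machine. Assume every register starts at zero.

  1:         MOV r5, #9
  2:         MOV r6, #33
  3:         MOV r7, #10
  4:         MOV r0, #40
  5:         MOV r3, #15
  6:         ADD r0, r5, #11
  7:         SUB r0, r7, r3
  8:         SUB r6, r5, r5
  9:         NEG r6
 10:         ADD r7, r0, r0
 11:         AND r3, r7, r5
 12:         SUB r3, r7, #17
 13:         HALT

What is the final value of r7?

-10

r5=9
r6=33
r7=10
r0=40
r3=15
r0=9+11=20
r0=10-15=-5
r6=9-9=0
r6=-(0)=0
r7=(-5)+(-5)=-10
r3=(-10)&9=0
r3=(-10)-17=-27
halt.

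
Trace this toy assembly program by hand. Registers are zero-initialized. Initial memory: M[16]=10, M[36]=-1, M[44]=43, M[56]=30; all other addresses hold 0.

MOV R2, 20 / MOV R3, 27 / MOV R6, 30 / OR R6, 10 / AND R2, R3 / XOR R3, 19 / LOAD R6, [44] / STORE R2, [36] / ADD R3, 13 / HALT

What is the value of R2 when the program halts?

16

R2=20
R3=27
R6=30
R6=30|10=30
R2=20&27=16
R3=27^19=8
R6=M[44]=43
STORE R2, [36] → M[36]=16
R3=8+13=21
halt.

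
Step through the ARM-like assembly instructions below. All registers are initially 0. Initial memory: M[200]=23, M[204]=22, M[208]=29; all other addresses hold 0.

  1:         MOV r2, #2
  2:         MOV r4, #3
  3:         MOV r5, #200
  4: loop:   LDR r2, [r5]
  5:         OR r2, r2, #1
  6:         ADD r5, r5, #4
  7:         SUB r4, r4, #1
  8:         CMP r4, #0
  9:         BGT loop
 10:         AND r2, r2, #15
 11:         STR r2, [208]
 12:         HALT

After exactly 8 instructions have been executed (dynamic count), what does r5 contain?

204

r2=2
r4=3
r5=200
r2=M[200]=23
r2=23|1=23
r5=200+4=204
r4=3-1=2
CMP r4, #0  (cmp 2,0)
After step 8: r5 = 204.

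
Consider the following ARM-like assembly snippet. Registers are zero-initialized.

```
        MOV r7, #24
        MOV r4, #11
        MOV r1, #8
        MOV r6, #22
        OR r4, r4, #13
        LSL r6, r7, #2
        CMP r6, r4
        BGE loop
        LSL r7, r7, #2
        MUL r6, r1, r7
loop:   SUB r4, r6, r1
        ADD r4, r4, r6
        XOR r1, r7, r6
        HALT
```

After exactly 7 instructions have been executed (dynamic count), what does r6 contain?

MOV r7, #24 → r7=24
MOV r4, #11 → r4=11
MOV r1, #8 → r1=8
MOV r6, #22 → r6=22
OR r4, r4, #13 → r4=11|13=15
LSL r6, r7, #2 → r6=24<<2=96
CMP r6, r4  (cmp 96,15)
After step 7: r6 = 96.

96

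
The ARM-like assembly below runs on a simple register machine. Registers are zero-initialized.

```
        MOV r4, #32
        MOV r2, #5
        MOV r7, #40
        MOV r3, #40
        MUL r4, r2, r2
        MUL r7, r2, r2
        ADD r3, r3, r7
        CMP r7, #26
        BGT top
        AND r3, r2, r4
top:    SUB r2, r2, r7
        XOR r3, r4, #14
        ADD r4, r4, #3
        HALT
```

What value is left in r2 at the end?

-20

after MOV r4, #32: r4=32
after MOV r2, #5: r2=5
after MOV r7, #40: r7=40
after MOV r3, #40: r3=40
after MUL r4, r2, r2: r4=5*5=25
after MUL r7, r2, r2: r7=5*5=25
after ADD r3, r3, r7: r3=40+25=65
CMP r7, #26  (cmp 25,26)
BGT top: not taken
after AND r3, r2, r4: r3=5&25=1
after SUB r2, r2, r7: r2=5-25=-20
after XOR r3, r4, #14: r3=25^14=23
after ADD r4, r4, #3: r4=25+3=28
halt.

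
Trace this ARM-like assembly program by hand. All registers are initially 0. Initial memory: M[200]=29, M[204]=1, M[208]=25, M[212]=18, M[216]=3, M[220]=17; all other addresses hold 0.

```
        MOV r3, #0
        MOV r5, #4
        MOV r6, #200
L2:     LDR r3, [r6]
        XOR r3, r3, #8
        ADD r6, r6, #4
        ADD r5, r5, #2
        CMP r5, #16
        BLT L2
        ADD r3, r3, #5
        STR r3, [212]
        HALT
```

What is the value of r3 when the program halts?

MOV r3, #0 → r3=0
MOV r5, #4 → r5=4
MOV r6, #200 → r6=200
LDR r3, [r6] → r3=M[200]=29
XOR r3, r3, #8 → r3=29^8=21
ADD r6, r6, #4 → r6=200+4=204
ADD r5, r5, #2 → r5=4+2=6
CMP r5, #16  (cmp 6,16)
BLT L2: taken
LDR r3, [r6] → r3=M[204]=1
XOR r3, r3, #8 → r3=1^8=9
ADD r6, r6, #4 → r6=204+4=208
ADD r5, r5, #2 → r5=6+2=8
CMP r5, #16  (cmp 8,16)
BLT L2: taken
LDR r3, [r6] → r3=M[208]=25
XOR r3, r3, #8 → r3=25^8=17
ADD r6, r6, #4 → r6=208+4=212
ADD r5, r5, #2 → r5=8+2=10
CMP r5, #16  (cmp 10,16)
BLT L2: taken
LDR r3, [r6] → r3=M[212]=18
XOR r3, r3, #8 → r3=18^8=26
ADD r6, r6, #4 → r6=212+4=216
ADD r5, r5, #2 → r5=10+2=12
CMP r5, #16  (cmp 12,16)
BLT L2: taken
LDR r3, [r6] → r3=M[216]=3
XOR r3, r3, #8 → r3=3^8=11
ADD r6, r6, #4 → r6=216+4=220
ADD r5, r5, #2 → r5=12+2=14
CMP r5, #16  (cmp 14,16)
BLT L2: taken
LDR r3, [r6] → r3=M[220]=17
XOR r3, r3, #8 → r3=17^8=25
ADD r6, r6, #4 → r6=220+4=224
ADD r5, r5, #2 → r5=14+2=16
CMP r5, #16  (cmp 16,16)
BLT L2: not taken
ADD r3, r3, #5 → r3=25+5=30
STR r3, [212] → M[212]=30
halt.

30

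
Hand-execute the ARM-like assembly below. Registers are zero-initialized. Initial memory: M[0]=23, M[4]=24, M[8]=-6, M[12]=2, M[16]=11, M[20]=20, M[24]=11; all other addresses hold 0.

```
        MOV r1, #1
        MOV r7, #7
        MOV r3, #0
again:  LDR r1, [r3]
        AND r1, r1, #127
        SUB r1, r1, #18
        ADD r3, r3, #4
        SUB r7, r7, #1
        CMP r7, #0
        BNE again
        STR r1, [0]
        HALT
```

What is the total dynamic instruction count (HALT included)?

54

MOV r1, #1 → r1=1
MOV r7, #7 → r7=7
MOV r3, #0 → r3=0
LDR r1, [r3] → r1=M[0]=23
AND r1, r1, #127 → r1=23&127=23
SUB r1, r1, #18 → r1=23-18=5
ADD r3, r3, #4 → r3=0+4=4
SUB r7, r7, #1 → r7=7-1=6
CMP r7, #0  (cmp 6,0)
BNE again: taken
LDR r1, [r3] → r1=M[4]=24
AND r1, r1, #127 → r1=24&127=24
SUB r1, r1, #18 → r1=24-18=6
ADD r3, r3, #4 → r3=4+4=8
SUB r7, r7, #1 → r7=6-1=5
CMP r7, #0  (cmp 5,0)
BNE again: taken
LDR r1, [r3] → r1=M[8]=-6
AND r1, r1, #127 → r1=(-6)&127=122
SUB r1, r1, #18 → r1=122-18=104
ADD r3, r3, #4 → r3=8+4=12
SUB r7, r7, #1 → r7=5-1=4
CMP r7, #0  (cmp 4,0)
BNE again: taken
LDR r1, [r3] → r1=M[12]=2
AND r1, r1, #127 → r1=2&127=2
SUB r1, r1, #18 → r1=2-18=-16
ADD r3, r3, #4 → r3=12+4=16
SUB r7, r7, #1 → r7=4-1=3
CMP r7, #0  (cmp 3,0)
BNE again: taken
LDR r1, [r3] → r1=M[16]=11
AND r1, r1, #127 → r1=11&127=11
SUB r1, r1, #18 → r1=11-18=-7
ADD r3, r3, #4 → r3=16+4=20
SUB r7, r7, #1 → r7=3-1=2
CMP r7, #0  (cmp 2,0)
BNE again: taken
LDR r1, [r3] → r1=M[20]=20
AND r1, r1, #127 → r1=20&127=20
SUB r1, r1, #18 → r1=20-18=2
ADD r3, r3, #4 → r3=20+4=24
SUB r7, r7, #1 → r7=2-1=1
CMP r7, #0  (cmp 1,0)
BNE again: taken
LDR r1, [r3] → r1=M[24]=11
AND r1, r1, #127 → r1=11&127=11
SUB r1, r1, #18 → r1=11-18=-7
ADD r3, r3, #4 → r3=24+4=28
SUB r7, r7, #1 → r7=1-1=0
CMP r7, #0  (cmp 0,0)
BNE again: not taken
STR r1, [0] → M[0]=-7
halt.
Total executed instructions: 54.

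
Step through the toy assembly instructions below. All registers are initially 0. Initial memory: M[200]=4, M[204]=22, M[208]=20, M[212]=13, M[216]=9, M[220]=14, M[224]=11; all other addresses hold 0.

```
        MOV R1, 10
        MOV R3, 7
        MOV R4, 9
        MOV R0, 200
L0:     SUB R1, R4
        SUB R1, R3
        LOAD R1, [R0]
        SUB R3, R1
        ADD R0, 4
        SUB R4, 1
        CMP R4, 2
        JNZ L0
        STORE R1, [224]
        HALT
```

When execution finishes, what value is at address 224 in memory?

after MOV R1, 10: R1=10
after MOV R3, 7: R3=7
after MOV R4, 9: R4=9
after MOV R0, 200: R0=200
after SUB R1, R4: R1=10-9=1
after SUB R1, R3: R1=1-7=-6
after LOAD R1, [R0]: R1=M[200]=4
after SUB R3, R1: R3=7-4=3
after ADD R0, 4: R0=200+4=204
after SUB R4, 1: R4=9-1=8
CMP R4, 2  (cmp 8,2)
JNZ L0: taken
after SUB R1, R4: R1=4-8=-4
after SUB R1, R3: R1=(-4)-3=-7
after LOAD R1, [R0]: R1=M[204]=22
after SUB R3, R1: R3=3-22=-19
after ADD R0, 4: R0=204+4=208
after SUB R4, 1: R4=8-1=7
CMP R4, 2  (cmp 7,2)
JNZ L0: taken
after SUB R1, R4: R1=22-7=15
after SUB R1, R3: R1=15-(-19)=34
after LOAD R1, [R0]: R1=M[208]=20
after SUB R3, R1: R3=(-19)-20=-39
after ADD R0, 4: R0=208+4=212
after SUB R4, 1: R4=7-1=6
CMP R4, 2  (cmp 6,2)
JNZ L0: taken
after SUB R1, R4: R1=20-6=14
after SUB R1, R3: R1=14-(-39)=53
after LOAD R1, [R0]: R1=M[212]=13
after SUB R3, R1: R3=(-39)-13=-52
after ADD R0, 4: R0=212+4=216
after SUB R4, 1: R4=6-1=5
CMP R4, 2  (cmp 5,2)
JNZ L0: taken
after SUB R1, R4: R1=13-5=8
after SUB R1, R3: R1=8-(-52)=60
after LOAD R1, [R0]: R1=M[216]=9
after SUB R3, R1: R3=(-52)-9=-61
after ADD R0, 4: R0=216+4=220
after SUB R4, 1: R4=5-1=4
CMP R4, 2  (cmp 4,2)
JNZ L0: taken
after SUB R1, R4: R1=9-4=5
after SUB R1, R3: R1=5-(-61)=66
after LOAD R1, [R0]: R1=M[220]=14
after SUB R3, R1: R3=(-61)-14=-75
after ADD R0, 4: R0=220+4=224
after SUB R4, 1: R4=4-1=3
CMP R4, 2  (cmp 3,2)
JNZ L0: taken
after SUB R1, R4: R1=14-3=11
after SUB R1, R3: R1=11-(-75)=86
after LOAD R1, [R0]: R1=M[224]=11
after SUB R3, R1: R3=(-75)-11=-86
after ADD R0, 4: R0=224+4=228
after SUB R4, 1: R4=3-1=2
CMP R4, 2  (cmp 2,2)
JNZ L0: not taken
STORE R1, [224] → M[224]=11
halt.

11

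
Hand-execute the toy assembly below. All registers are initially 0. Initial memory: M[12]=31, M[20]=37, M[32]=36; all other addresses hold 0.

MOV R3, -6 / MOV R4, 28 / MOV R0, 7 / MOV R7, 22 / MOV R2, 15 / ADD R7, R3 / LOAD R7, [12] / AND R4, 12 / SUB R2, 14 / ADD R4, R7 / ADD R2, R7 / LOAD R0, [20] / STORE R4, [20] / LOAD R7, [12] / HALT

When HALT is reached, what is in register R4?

R3=-6
R4=28
R0=7
R7=22
R2=15
R7=22+(-6)=16
R7=M[12]=31
R4=28&12=12
R2=15-14=1
R4=12+31=43
R2=1+31=32
R0=M[20]=37
STORE R4, [20] → M[20]=43
R7=M[12]=31
halt.

43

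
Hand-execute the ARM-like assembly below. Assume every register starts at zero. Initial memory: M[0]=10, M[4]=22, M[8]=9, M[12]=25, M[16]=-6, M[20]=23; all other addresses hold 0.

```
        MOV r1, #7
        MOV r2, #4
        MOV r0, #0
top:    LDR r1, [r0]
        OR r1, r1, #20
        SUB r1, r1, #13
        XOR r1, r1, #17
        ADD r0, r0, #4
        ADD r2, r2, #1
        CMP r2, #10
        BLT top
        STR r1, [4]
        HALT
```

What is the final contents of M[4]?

after MOV r1, #7: r1=7
after MOV r2, #4: r2=4
after MOV r0, #0: r0=0
after LDR r1, [r0]: r1=M[0]=10
after OR r1, r1, #20: r1=10|20=30
after SUB r1, r1, #13: r1=30-13=17
after XOR r1, r1, #17: r1=17^17=0
after ADD r0, r0, #4: r0=0+4=4
after ADD r2, r2, #1: r2=4+1=5
CMP r2, #10  (cmp 5,10)
BLT top: taken
after LDR r1, [r0]: r1=M[4]=22
after OR r1, r1, #20: r1=22|20=22
after SUB r1, r1, #13: r1=22-13=9
after XOR r1, r1, #17: r1=9^17=24
after ADD r0, r0, #4: r0=4+4=8
after ADD r2, r2, #1: r2=5+1=6
CMP r2, #10  (cmp 6,10)
BLT top: taken
after LDR r1, [r0]: r1=M[8]=9
after OR r1, r1, #20: r1=9|20=29
after SUB r1, r1, #13: r1=29-13=16
after XOR r1, r1, #17: r1=16^17=1
after ADD r0, r0, #4: r0=8+4=12
after ADD r2, r2, #1: r2=6+1=7
CMP r2, #10  (cmp 7,10)
BLT top: taken
after LDR r1, [r0]: r1=M[12]=25
after OR r1, r1, #20: r1=25|20=29
after SUB r1, r1, #13: r1=29-13=16
after XOR r1, r1, #17: r1=16^17=1
after ADD r0, r0, #4: r0=12+4=16
after ADD r2, r2, #1: r2=7+1=8
CMP r2, #10  (cmp 8,10)
BLT top: taken
after LDR r1, [r0]: r1=M[16]=-6
after OR r1, r1, #20: r1=(-6)|20=-2
after SUB r1, r1, #13: r1=(-2)-13=-15
after XOR r1, r1, #17: r1=(-15)^17=-32
after ADD r0, r0, #4: r0=16+4=20
after ADD r2, r2, #1: r2=8+1=9
CMP r2, #10  (cmp 9,10)
BLT top: taken
after LDR r1, [r0]: r1=M[20]=23
after OR r1, r1, #20: r1=23|20=23
after SUB r1, r1, #13: r1=23-13=10
after XOR r1, r1, #17: r1=10^17=27
after ADD r0, r0, #4: r0=20+4=24
after ADD r2, r2, #1: r2=9+1=10
CMP r2, #10  (cmp 10,10)
BLT top: not taken
STR r1, [4] → M[4]=27
halt.

27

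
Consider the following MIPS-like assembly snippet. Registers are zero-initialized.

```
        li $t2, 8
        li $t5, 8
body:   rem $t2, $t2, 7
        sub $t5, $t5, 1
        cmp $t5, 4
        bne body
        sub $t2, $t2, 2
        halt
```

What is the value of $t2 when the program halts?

-1

after li $t2, 8: $t2=8
after li $t5, 8: $t5=8
after rem $t2, $t2, 7: $t2=8%7=1
after sub $t5, $t5, 1: $t5=8-1=7
cmp $t5, 4  (cmp 7,4)
bne body: taken
after rem $t2, $t2, 7: $t2=1%7=1
after sub $t5, $t5, 1: $t5=7-1=6
cmp $t5, 4  (cmp 6,4)
bne body: taken
after rem $t2, $t2, 7: $t2=1%7=1
after sub $t5, $t5, 1: $t5=6-1=5
cmp $t5, 4  (cmp 5,4)
bne body: taken
after rem $t2, $t2, 7: $t2=1%7=1
after sub $t5, $t5, 1: $t5=5-1=4
cmp $t5, 4  (cmp 4,4)
bne body: not taken
after sub $t2, $t2, 2: $t2=1-2=-1
halt.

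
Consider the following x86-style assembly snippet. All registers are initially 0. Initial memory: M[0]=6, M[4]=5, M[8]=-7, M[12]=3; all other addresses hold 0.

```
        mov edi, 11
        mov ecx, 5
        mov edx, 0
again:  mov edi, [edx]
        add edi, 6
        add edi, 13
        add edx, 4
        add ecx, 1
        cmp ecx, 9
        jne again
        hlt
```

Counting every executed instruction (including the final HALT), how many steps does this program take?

edi=11
ecx=5
edx=0
edi=M[0]=6
edi=6+6=12
edi=12+13=25
edx=0+4=4
ecx=5+1=6
cmp ecx, 9  (cmp 6,9)
jne again: taken
edi=M[4]=5
edi=5+6=11
edi=11+13=24
edx=4+4=8
ecx=6+1=7
cmp ecx, 9  (cmp 7,9)
jne again: taken
edi=M[8]=-7
edi=(-7)+6=-1
edi=(-1)+13=12
edx=8+4=12
ecx=7+1=8
cmp ecx, 9  (cmp 8,9)
jne again: taken
edi=M[12]=3
edi=3+6=9
edi=9+13=22
edx=12+4=16
ecx=8+1=9
cmp ecx, 9  (cmp 9,9)
jne again: not taken
halt.
Total executed instructions: 32.

32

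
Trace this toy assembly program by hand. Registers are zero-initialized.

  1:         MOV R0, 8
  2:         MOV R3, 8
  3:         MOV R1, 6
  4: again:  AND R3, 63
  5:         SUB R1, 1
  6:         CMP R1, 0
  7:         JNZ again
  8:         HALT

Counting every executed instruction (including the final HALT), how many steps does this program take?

after MOV R0, 8: R0=8
after MOV R3, 8: R3=8
after MOV R1, 6: R1=6
after AND R3, 63: R3=8&63=8
after SUB R1, 1: R1=6-1=5
CMP R1, 0  (cmp 5,0)
JNZ again: taken
after AND R3, 63: R3=8&63=8
after SUB R1, 1: R1=5-1=4
CMP R1, 0  (cmp 4,0)
JNZ again: taken
after AND R3, 63: R3=8&63=8
after SUB R1, 1: R1=4-1=3
CMP R1, 0  (cmp 3,0)
JNZ again: taken
after AND R3, 63: R3=8&63=8
after SUB R1, 1: R1=3-1=2
CMP R1, 0  (cmp 2,0)
JNZ again: taken
after AND R3, 63: R3=8&63=8
after SUB R1, 1: R1=2-1=1
CMP R1, 0  (cmp 1,0)
JNZ again: taken
after AND R3, 63: R3=8&63=8
after SUB R1, 1: R1=1-1=0
CMP R1, 0  (cmp 0,0)
JNZ again: not taken
halt.
Total executed instructions: 28.

28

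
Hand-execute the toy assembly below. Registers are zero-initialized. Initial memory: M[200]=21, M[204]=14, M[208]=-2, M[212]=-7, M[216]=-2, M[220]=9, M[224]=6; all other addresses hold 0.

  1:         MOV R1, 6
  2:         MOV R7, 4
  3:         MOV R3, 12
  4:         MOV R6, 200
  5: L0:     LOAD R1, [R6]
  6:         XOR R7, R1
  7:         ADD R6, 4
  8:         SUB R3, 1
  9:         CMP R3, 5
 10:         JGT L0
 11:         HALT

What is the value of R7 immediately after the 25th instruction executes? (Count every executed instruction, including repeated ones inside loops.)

MOV R1, 6 → R1=6
MOV R7, 4 → R7=4
MOV R3, 12 → R3=12
MOV R6, 200 → R6=200
LOAD R1, [R6] → R1=M[200]=21
XOR R7, R1 → R7=4^21=17
ADD R6, 4 → R6=200+4=204
SUB R3, 1 → R3=12-1=11
CMP R3, 5  (cmp 11,5)
JGT L0: taken
LOAD R1, [R6] → R1=M[204]=14
XOR R7, R1 → R7=17^14=31
ADD R6, 4 → R6=204+4=208
SUB R3, 1 → R3=11-1=10
CMP R3, 5  (cmp 10,5)
JGT L0: taken
LOAD R1, [R6] → R1=M[208]=-2
XOR R7, R1 → R7=31^(-2)=-31
ADD R6, 4 → R6=208+4=212
SUB R3, 1 → R3=10-1=9
CMP R3, 5  (cmp 9,5)
JGT L0: taken
LOAD R1, [R6] → R1=M[212]=-7
XOR R7, R1 → R7=(-31)^(-7)=24
ADD R6, 4 → R6=212+4=216
After step 25: R7 = 24.

24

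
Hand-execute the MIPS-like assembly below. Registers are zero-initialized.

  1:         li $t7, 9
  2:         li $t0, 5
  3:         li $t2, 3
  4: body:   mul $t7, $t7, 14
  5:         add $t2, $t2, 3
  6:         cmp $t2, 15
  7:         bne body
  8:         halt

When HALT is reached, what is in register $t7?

345744

li $t7, 9 → $t7=9
li $t0, 5 → $t0=5
li $t2, 3 → $t2=3
mul $t7, $t7, 14 → $t7=9*14=126
add $t2, $t2, 3 → $t2=3+3=6
cmp $t2, 15  (cmp 6,15)
bne body: taken
mul $t7, $t7, 14 → $t7=126*14=1764
add $t2, $t2, 3 → $t2=6+3=9
cmp $t2, 15  (cmp 9,15)
bne body: taken
mul $t7, $t7, 14 → $t7=1764*14=24696
add $t2, $t2, 3 → $t2=9+3=12
cmp $t2, 15  (cmp 12,15)
bne body: taken
mul $t7, $t7, 14 → $t7=24696*14=345744
add $t2, $t2, 3 → $t2=12+3=15
cmp $t2, 15  (cmp 15,15)
bne body: not taken
halt.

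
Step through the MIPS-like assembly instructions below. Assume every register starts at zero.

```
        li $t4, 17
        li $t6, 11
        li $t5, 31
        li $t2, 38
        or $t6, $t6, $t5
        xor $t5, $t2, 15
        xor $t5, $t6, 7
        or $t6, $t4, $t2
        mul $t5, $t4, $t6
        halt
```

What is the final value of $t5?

after li $t4, 17: $t4=17
after li $t6, 11: $t6=11
after li $t5, 31: $t5=31
after li $t2, 38: $t2=38
after or $t6, $t6, $t5: $t6=11|31=31
after xor $t5, $t2, 15: $t5=38^15=41
after xor $t5, $t6, 7: $t5=31^7=24
after or $t6, $t4, $t2: $t6=17|38=55
after mul $t5, $t4, $t6: $t5=17*55=935
halt.

935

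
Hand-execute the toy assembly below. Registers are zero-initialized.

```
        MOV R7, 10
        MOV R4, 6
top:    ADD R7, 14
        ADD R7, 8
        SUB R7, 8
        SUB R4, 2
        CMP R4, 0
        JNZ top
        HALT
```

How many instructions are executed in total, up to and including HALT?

R7=10
R4=6
R7=10+14=24
R7=24+8=32
R7=32-8=24
R4=6-2=4
CMP R4, 0  (cmp 4,0)
JNZ top: taken
R7=24+14=38
R7=38+8=46
R7=46-8=38
R4=4-2=2
CMP R4, 0  (cmp 2,0)
JNZ top: taken
R7=38+14=52
R7=52+8=60
R7=60-8=52
R4=2-2=0
CMP R4, 0  (cmp 0,0)
JNZ top: not taken
halt.
Total executed instructions: 21.

21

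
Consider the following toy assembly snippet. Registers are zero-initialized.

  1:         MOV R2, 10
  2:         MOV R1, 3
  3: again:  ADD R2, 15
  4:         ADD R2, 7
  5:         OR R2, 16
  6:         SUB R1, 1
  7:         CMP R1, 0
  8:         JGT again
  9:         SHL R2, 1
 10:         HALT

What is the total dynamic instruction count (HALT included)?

22

MOV R2, 10 → R2=10
MOV R1, 3 → R1=3
ADD R2, 15 → R2=10+15=25
ADD R2, 7 → R2=25+7=32
OR R2, 16 → R2=32|16=48
SUB R1, 1 → R1=3-1=2
CMP R1, 0  (cmp 2,0)
JGT again: taken
ADD R2, 15 → R2=48+15=63
ADD R2, 7 → R2=63+7=70
OR R2, 16 → R2=70|16=86
SUB R1, 1 → R1=2-1=1
CMP R1, 0  (cmp 1,0)
JGT again: taken
ADD R2, 15 → R2=86+15=101
ADD R2, 7 → R2=101+7=108
OR R2, 16 → R2=108|16=124
SUB R1, 1 → R1=1-1=0
CMP R1, 0  (cmp 0,0)
JGT again: not taken
SHL R2, 1 → R2=124<<1=248
halt.
Total executed instructions: 22.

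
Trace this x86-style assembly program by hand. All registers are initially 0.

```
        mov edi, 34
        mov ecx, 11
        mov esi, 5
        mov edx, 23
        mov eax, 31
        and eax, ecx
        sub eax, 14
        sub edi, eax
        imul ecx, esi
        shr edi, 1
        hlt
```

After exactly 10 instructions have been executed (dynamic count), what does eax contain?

-3

edi=34
ecx=11
esi=5
edx=23
eax=31
eax=31&11=11
eax=11-14=-3
edi=34-(-3)=37
ecx=11*5=55
edi=37>>1=18
After step 10: eax = -3.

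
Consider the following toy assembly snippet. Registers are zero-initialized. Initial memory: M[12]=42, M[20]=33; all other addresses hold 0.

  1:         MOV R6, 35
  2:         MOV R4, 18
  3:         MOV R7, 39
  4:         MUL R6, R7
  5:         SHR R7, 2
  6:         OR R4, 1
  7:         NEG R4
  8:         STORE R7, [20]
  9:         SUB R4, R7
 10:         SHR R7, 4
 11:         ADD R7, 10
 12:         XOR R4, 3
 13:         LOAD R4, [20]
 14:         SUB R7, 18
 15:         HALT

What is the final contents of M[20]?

R6=35
R4=18
R7=39
R6=35*39=1365
R7=39>>2=9
R4=18|1=19
R4=-(19)=-19
STORE R7, [20] → M[20]=9
R4=(-19)-9=-28
R7=9>>4=0
R7=0+10=10
R4=(-28)^3=-25
R4=M[20]=9
R7=10-18=-8
halt.

9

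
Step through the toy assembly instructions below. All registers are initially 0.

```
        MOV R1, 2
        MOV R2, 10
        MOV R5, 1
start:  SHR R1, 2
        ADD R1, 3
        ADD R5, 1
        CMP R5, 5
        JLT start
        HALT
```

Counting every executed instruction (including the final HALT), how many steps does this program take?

24

after MOV R1, 2: R1=2
after MOV R2, 10: R2=10
after MOV R5, 1: R5=1
after SHR R1, 2: R1=2>>2=0
after ADD R1, 3: R1=0+3=3
after ADD R5, 1: R5=1+1=2
CMP R5, 5  (cmp 2,5)
JLT start: taken
after SHR R1, 2: R1=3>>2=0
after ADD R1, 3: R1=0+3=3
after ADD R5, 1: R5=2+1=3
CMP R5, 5  (cmp 3,5)
JLT start: taken
after SHR R1, 2: R1=3>>2=0
after ADD R1, 3: R1=0+3=3
after ADD R5, 1: R5=3+1=4
CMP R5, 5  (cmp 4,5)
JLT start: taken
after SHR R1, 2: R1=3>>2=0
after ADD R1, 3: R1=0+3=3
after ADD R5, 1: R5=4+1=5
CMP R5, 5  (cmp 5,5)
JLT start: not taken
halt.
Total executed instructions: 24.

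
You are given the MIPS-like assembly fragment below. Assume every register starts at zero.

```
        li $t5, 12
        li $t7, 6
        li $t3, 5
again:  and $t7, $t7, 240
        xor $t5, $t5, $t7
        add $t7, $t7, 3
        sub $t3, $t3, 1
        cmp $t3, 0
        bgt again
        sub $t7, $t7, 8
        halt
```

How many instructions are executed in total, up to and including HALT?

35

$t5=12
$t7=6
$t3=5
$t7=6&240=0
$t5=12^0=12
$t7=0+3=3
$t3=5-1=4
cmp $t3, 0  (cmp 4,0)
bgt again: taken
$t7=3&240=0
$t5=12^0=12
$t7=0+3=3
$t3=4-1=3
cmp $t3, 0  (cmp 3,0)
bgt again: taken
$t7=3&240=0
$t5=12^0=12
$t7=0+3=3
$t3=3-1=2
cmp $t3, 0  (cmp 2,0)
bgt again: taken
$t7=3&240=0
$t5=12^0=12
$t7=0+3=3
$t3=2-1=1
cmp $t3, 0  (cmp 1,0)
bgt again: taken
$t7=3&240=0
$t5=12^0=12
$t7=0+3=3
$t3=1-1=0
cmp $t3, 0  (cmp 0,0)
bgt again: not taken
$t7=3-8=-5
halt.
Total executed instructions: 35.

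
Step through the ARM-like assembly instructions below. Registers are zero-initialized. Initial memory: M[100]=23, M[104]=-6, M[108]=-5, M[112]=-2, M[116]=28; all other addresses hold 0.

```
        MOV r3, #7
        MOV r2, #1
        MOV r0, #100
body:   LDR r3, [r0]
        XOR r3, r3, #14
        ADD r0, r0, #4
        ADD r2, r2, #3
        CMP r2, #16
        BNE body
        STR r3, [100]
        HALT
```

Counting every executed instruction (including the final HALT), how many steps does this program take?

35

r3=7
r2=1
r0=100
r3=M[100]=23
r3=23^14=25
r0=100+4=104
r2=1+3=4
CMP r2, #16  (cmp 4,16)
BNE body: taken
r3=M[104]=-6
r3=(-6)^14=-12
r0=104+4=108
r2=4+3=7
CMP r2, #16  (cmp 7,16)
BNE body: taken
r3=M[108]=-5
r3=(-5)^14=-11
r0=108+4=112
r2=7+3=10
CMP r2, #16  (cmp 10,16)
BNE body: taken
r3=M[112]=-2
r3=(-2)^14=-16
r0=112+4=116
r2=10+3=13
CMP r2, #16  (cmp 13,16)
BNE body: taken
r3=M[116]=28
r3=28^14=18
r0=116+4=120
r2=13+3=16
CMP r2, #16  (cmp 16,16)
BNE body: not taken
STR r3, [100] → M[100]=18
halt.
Total executed instructions: 35.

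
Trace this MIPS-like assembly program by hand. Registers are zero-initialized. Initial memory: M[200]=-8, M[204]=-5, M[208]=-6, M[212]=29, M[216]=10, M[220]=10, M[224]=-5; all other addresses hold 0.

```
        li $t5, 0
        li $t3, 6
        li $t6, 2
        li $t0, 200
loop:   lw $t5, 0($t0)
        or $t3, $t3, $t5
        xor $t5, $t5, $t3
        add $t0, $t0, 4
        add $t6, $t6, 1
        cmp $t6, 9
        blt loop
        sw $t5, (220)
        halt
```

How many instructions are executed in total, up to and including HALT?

after li $t5, 0: $t5=0
after li $t3, 6: $t3=6
after li $t6, 2: $t6=2
after li $t0, 200: $t0=200
after lw $t5, 0($t0): $t5=M[200]=-8
after or $t3, $t3, $t5: $t3=6|(-8)=-2
after xor $t5, $t5, $t3: $t5=(-8)^(-2)=6
after add $t0, $t0, 4: $t0=200+4=204
after add $t6, $t6, 1: $t6=2+1=3
cmp $t6, 9  (cmp 3,9)
blt loop: taken
after lw $t5, 0($t0): $t5=M[204]=-5
after or $t3, $t3, $t5: $t3=(-2)|(-5)=-1
after xor $t5, $t5, $t3: $t5=(-5)^(-1)=4
after add $t0, $t0, 4: $t0=204+4=208
after add $t6, $t6, 1: $t6=3+1=4
cmp $t6, 9  (cmp 4,9)
blt loop: taken
after lw $t5, 0($t0): $t5=M[208]=-6
after or $t3, $t3, $t5: $t3=(-1)|(-6)=-1
after xor $t5, $t5, $t3: $t5=(-6)^(-1)=5
after add $t0, $t0, 4: $t0=208+4=212
after add $t6, $t6, 1: $t6=4+1=5
cmp $t6, 9  (cmp 5,9)
blt loop: taken
after lw $t5, 0($t0): $t5=M[212]=29
after or $t3, $t3, $t5: $t3=(-1)|29=-1
after xor $t5, $t5, $t3: $t5=29^(-1)=-30
after add $t0, $t0, 4: $t0=212+4=216
after add $t6, $t6, 1: $t6=5+1=6
cmp $t6, 9  (cmp 6,9)
blt loop: taken
after lw $t5, 0($t0): $t5=M[216]=10
after or $t3, $t3, $t5: $t3=(-1)|10=-1
after xor $t5, $t5, $t3: $t5=10^(-1)=-11
after add $t0, $t0, 4: $t0=216+4=220
after add $t6, $t6, 1: $t6=6+1=7
cmp $t6, 9  (cmp 7,9)
blt loop: taken
after lw $t5, 0($t0): $t5=M[220]=10
after or $t3, $t3, $t5: $t3=(-1)|10=-1
after xor $t5, $t5, $t3: $t5=10^(-1)=-11
after add $t0, $t0, 4: $t0=220+4=224
after add $t6, $t6, 1: $t6=7+1=8
cmp $t6, 9  (cmp 8,9)
blt loop: taken
after lw $t5, 0($t0): $t5=M[224]=-5
after or $t3, $t3, $t5: $t3=(-1)|(-5)=-1
after xor $t5, $t5, $t3: $t5=(-5)^(-1)=4
after add $t0, $t0, 4: $t0=224+4=228
after add $t6, $t6, 1: $t6=8+1=9
cmp $t6, 9  (cmp 9,9)
blt loop: not taken
sw $t5, (220) → M[220]=4
halt.
Total executed instructions: 55.

55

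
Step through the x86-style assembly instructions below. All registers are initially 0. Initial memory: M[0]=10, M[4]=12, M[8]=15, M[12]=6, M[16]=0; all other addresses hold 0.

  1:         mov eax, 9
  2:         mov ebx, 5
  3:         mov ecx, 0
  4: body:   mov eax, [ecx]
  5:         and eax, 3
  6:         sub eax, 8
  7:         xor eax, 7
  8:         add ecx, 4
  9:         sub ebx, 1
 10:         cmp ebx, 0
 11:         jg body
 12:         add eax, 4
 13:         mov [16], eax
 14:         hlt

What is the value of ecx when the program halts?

after mov eax, 9: eax=9
after mov ebx, 5: ebx=5
after mov ecx, 0: ecx=0
after mov eax, [ecx]: eax=M[0]=10
after and eax, 3: eax=10&3=2
after sub eax, 8: eax=2-8=-6
after xor eax, 7: eax=(-6)^7=-3
after add ecx, 4: ecx=0+4=4
after sub ebx, 1: ebx=5-1=4
cmp ebx, 0  (cmp 4,0)
jg body: taken
after mov eax, [ecx]: eax=M[4]=12
after and eax, 3: eax=12&3=0
after sub eax, 8: eax=0-8=-8
after xor eax, 7: eax=(-8)^7=-1
after add ecx, 4: ecx=4+4=8
after sub ebx, 1: ebx=4-1=3
cmp ebx, 0  (cmp 3,0)
jg body: taken
after mov eax, [ecx]: eax=M[8]=15
after and eax, 3: eax=15&3=3
after sub eax, 8: eax=3-8=-5
after xor eax, 7: eax=(-5)^7=-4
after add ecx, 4: ecx=8+4=12
after sub ebx, 1: ebx=3-1=2
cmp ebx, 0  (cmp 2,0)
jg body: taken
after mov eax, [ecx]: eax=M[12]=6
after and eax, 3: eax=6&3=2
after sub eax, 8: eax=2-8=-6
after xor eax, 7: eax=(-6)^7=-3
after add ecx, 4: ecx=12+4=16
after sub ebx, 1: ebx=2-1=1
cmp ebx, 0  (cmp 1,0)
jg body: taken
after mov eax, [ecx]: eax=M[16]=0
after and eax, 3: eax=0&3=0
after sub eax, 8: eax=0-8=-8
after xor eax, 7: eax=(-8)^7=-1
after add ecx, 4: ecx=16+4=20
after sub ebx, 1: ebx=1-1=0
cmp ebx, 0  (cmp 0,0)
jg body: not taken
after add eax, 4: eax=(-1)+4=3
mov [16], eax → M[16]=3
halt.

20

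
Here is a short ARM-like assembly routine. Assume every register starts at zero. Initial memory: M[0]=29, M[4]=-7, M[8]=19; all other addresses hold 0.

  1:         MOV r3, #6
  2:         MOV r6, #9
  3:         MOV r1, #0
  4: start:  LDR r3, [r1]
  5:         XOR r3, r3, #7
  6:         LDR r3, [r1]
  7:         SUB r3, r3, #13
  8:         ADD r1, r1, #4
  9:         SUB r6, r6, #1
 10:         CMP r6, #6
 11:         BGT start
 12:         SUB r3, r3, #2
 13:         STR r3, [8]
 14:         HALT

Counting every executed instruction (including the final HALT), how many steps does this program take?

after MOV r3, #6: r3=6
after MOV r6, #9: r6=9
after MOV r1, #0: r1=0
after LDR r3, [r1]: r3=M[0]=29
after XOR r3, r3, #7: r3=29^7=26
after LDR r3, [r1]: r3=M[0]=29
after SUB r3, r3, #13: r3=29-13=16
after ADD r1, r1, #4: r1=0+4=4
after SUB r6, r6, #1: r6=9-1=8
CMP r6, #6  (cmp 8,6)
BGT start: taken
after LDR r3, [r1]: r3=M[4]=-7
after XOR r3, r3, #7: r3=(-7)^7=-2
after LDR r3, [r1]: r3=M[4]=-7
after SUB r3, r3, #13: r3=(-7)-13=-20
after ADD r1, r1, #4: r1=4+4=8
after SUB r6, r6, #1: r6=8-1=7
CMP r6, #6  (cmp 7,6)
BGT start: taken
after LDR r3, [r1]: r3=M[8]=19
after XOR r3, r3, #7: r3=19^7=20
after LDR r3, [r1]: r3=M[8]=19
after SUB r3, r3, #13: r3=19-13=6
after ADD r1, r1, #4: r1=8+4=12
after SUB r6, r6, #1: r6=7-1=6
CMP r6, #6  (cmp 6,6)
BGT start: not taken
after SUB r3, r3, #2: r3=6-2=4
STR r3, [8] → M[8]=4
halt.
Total executed instructions: 30.

30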